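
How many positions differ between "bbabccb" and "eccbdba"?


Comparing "bbabccb" and "eccbdba" position by position:
  Position 0: 'b' vs 'e' => DIFFER
  Position 1: 'b' vs 'c' => DIFFER
  Position 2: 'a' vs 'c' => DIFFER
  Position 3: 'b' vs 'b' => same
  Position 4: 'c' vs 'd' => DIFFER
  Position 5: 'c' vs 'b' => DIFFER
  Position 6: 'b' vs 'a' => DIFFER
Positions that differ: 6

6


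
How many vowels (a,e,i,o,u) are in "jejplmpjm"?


Input: jejplmpjm
Checking each character:
  'j' at position 0: consonant
  'e' at position 1: vowel (running total: 1)
  'j' at position 2: consonant
  'p' at position 3: consonant
  'l' at position 4: consonant
  'm' at position 5: consonant
  'p' at position 6: consonant
  'j' at position 7: consonant
  'm' at position 8: consonant
Total vowels: 1

1


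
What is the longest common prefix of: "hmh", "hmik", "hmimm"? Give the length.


Words: hmh, hmik, hmimm
  Position 0: all 'h' => match
  Position 1: all 'm' => match
  Position 2: ('h', 'i', 'i') => mismatch, stop
LCP = "hm" (length 2)

2


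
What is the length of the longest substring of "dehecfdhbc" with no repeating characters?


Input: "dehecfdhbc"
Sliding window (track last position of each char):
  Position 0 ('d'): window [0,0] length 1 -- new best
  Position 1 ('e'): window [0,1] length 2 -- new best
  Position 2 ('h'): window [0,2] length 3 -- new best
  Position 3 ('e'): repeat (last at 1), move window start to 2
  Position 3 ('e'): window [2,3] length 2
  Position 4 ('c'): window [2,4] length 3
  Position 5 ('f'): window [2,5] length 4 -- new best
  Position 6 ('d'): window [2,6] length 5 -- new best
  Position 7 ('h'): repeat (last at 2), move window start to 3
  Position 7 ('h'): window [3,7] length 5
  Position 8 ('b'): window [3,8] length 6 -- new best
  Position 9 ('c'): repeat (last at 4), move window start to 5
  Position 9 ('c'): window [5,9] length 5
Longest substring with no repeats: "ecfdhb" with length 6

6


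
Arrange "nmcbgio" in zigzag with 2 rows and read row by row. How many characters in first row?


Zigzag "nmcbgio" into 2 rows:
Placing characters:
  'n' => row 0
  'm' => row 1
  'c' => row 0
  'b' => row 1
  'g' => row 0
  'i' => row 1
  'o' => row 0
Rows:
  Row 0: "ncgo"
  Row 1: "mbi"
First row length: 4

4


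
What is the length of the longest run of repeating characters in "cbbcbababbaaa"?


Input: "cbbcbababbaaa"
Scanning for longest run:
  Position 1 ('b'): new char, reset run to 1
  Position 2 ('b'): continues run of 'b', length=2
  Position 3 ('c'): new char, reset run to 1
  Position 4 ('b'): new char, reset run to 1
  Position 5 ('a'): new char, reset run to 1
  Position 6 ('b'): new char, reset run to 1
  Position 7 ('a'): new char, reset run to 1
  Position 8 ('b'): new char, reset run to 1
  Position 9 ('b'): continues run of 'b', length=2
  Position 10 ('a'): new char, reset run to 1
  Position 11 ('a'): continues run of 'a', length=2
  Position 12 ('a'): continues run of 'a', length=3
Longest run: 'a' with length 3

3


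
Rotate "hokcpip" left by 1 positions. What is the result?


Input: "hokcpip", rotate left by 1
First 1 characters: "h"
Remaining characters: "okcpip"
Concatenate remaining + first: "okcpip" + "h" = "okcpiph"

okcpiph


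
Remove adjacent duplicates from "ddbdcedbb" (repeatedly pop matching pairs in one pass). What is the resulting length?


Input: ddbdcedbb
Stack-based adjacent duplicate removal:
  Read 'd': push. Stack: d
  Read 'd': matches stack top 'd' => pop. Stack: (empty)
  Read 'b': push. Stack: b
  Read 'd': push. Stack: bd
  Read 'c': push. Stack: bdc
  Read 'e': push. Stack: bdce
  Read 'd': push. Stack: bdced
  Read 'b': push. Stack: bdcedb
  Read 'b': matches stack top 'b' => pop. Stack: bdced
Final stack: "bdced" (length 5)

5


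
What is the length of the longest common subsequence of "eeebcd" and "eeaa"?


LCS of "eeebcd" and "eeaa"
DP table:
           e    e    a    a
      0    0    0    0    0
  e   0    1    1    1    1
  e   0    1    2    2    2
  e   0    1    2    2    2
  b   0    1    2    2    2
  c   0    1    2    2    2
  d   0    1    2    2    2
LCS length = dp[6][4] = 2

2


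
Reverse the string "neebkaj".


Input: neebkaj
Reading characters right to left:
  Position 6: 'j'
  Position 5: 'a'
  Position 4: 'k'
  Position 3: 'b'
  Position 2: 'e'
  Position 1: 'e'
  Position 0: 'n'
Reversed: jakbeen

jakbeen


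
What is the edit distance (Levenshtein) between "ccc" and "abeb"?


Computing edit distance: "ccc" -> "abeb"
DP table:
           a    b    e    b
      0    1    2    3    4
  c   1    1    2    3    4
  c   2    2    2    3    4
  c   3    3    3    3    4
Edit distance = dp[3][4] = 4

4


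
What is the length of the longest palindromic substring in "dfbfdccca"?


Input: "dfbfdccca"
Checking substrings for palindromes:
  [0:5] "dfbfd" (len 5) => palindrome
  [1:4] "fbf" (len 3) => palindrome
  [5:8] "ccc" (len 3) => palindrome
  [5:7] "cc" (len 2) => palindrome
  [6:8] "cc" (len 2) => palindrome
Longest palindromic substring: "dfbfd" with length 5

5


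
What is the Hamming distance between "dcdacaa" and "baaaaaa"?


Comparing "dcdacaa" and "baaaaaa" position by position:
  Position 0: 'd' vs 'b' => differ
  Position 1: 'c' vs 'a' => differ
  Position 2: 'd' vs 'a' => differ
  Position 3: 'a' vs 'a' => same
  Position 4: 'c' vs 'a' => differ
  Position 5: 'a' vs 'a' => same
  Position 6: 'a' vs 'a' => same
Total differences (Hamming distance): 4

4


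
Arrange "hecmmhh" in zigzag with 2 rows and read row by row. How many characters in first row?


Zigzag "hecmmhh" into 2 rows:
Placing characters:
  'h' => row 0
  'e' => row 1
  'c' => row 0
  'm' => row 1
  'm' => row 0
  'h' => row 1
  'h' => row 0
Rows:
  Row 0: "hcmh"
  Row 1: "emh"
First row length: 4

4


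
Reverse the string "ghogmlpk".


Input: ghogmlpk
Reading characters right to left:
  Position 7: 'k'
  Position 6: 'p'
  Position 5: 'l'
  Position 4: 'm'
  Position 3: 'g'
  Position 2: 'o'
  Position 1: 'h'
  Position 0: 'g'
Reversed: kplmgohg

kplmgohg


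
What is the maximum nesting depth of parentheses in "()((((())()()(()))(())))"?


Input: "()((((())()()(()))(())))"
Tracking depth:
  Position 0 '(': depth becomes 1
  Position 1 ')': depth becomes 0
  Position 2 '(': depth becomes 1
  Position 3 '(': depth becomes 2
  Position 4 '(': depth becomes 3
  Position 5 '(': depth becomes 4
  Position 6 '(': depth becomes 5
  Position 7 ')': depth becomes 4
  Position 8 ')': depth becomes 3
  Position 9 '(': depth becomes 4
  Position 10 ')': depth becomes 3
  Position 11 '(': depth becomes 4
  Position 12 ')': depth becomes 3
  Position 13 '(': depth becomes 4
  Position 14 '(': depth becomes 5
  Position 15 ')': depth becomes 4
  Position 16 ')': depth becomes 3
  Position 17 ')': depth becomes 2
  Position 18 '(': depth becomes 3
  Position 19 '(': depth becomes 4
  Position 20 ')': depth becomes 3
  Position 21 ')': depth becomes 2
  Position 22 ')': depth becomes 1
  Position 23 ')': depth becomes 0
Maximum depth reached: 5

5


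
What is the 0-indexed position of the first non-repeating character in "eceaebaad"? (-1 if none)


Input: eceaebaad
Character frequencies:
  'a': 3
  'b': 1
  'c': 1
  'd': 1
  'e': 3
Scanning left to right for freq == 1:
  Position 0 ('e'): freq=3, skip
  Position 1 ('c'): unique! => answer = 1

1


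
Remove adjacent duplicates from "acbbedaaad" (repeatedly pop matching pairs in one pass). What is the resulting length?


Input: acbbedaaad
Stack-based adjacent duplicate removal:
  Read 'a': push. Stack: a
  Read 'c': push. Stack: ac
  Read 'b': push. Stack: acb
  Read 'b': matches stack top 'b' => pop. Stack: ac
  Read 'e': push. Stack: ace
  Read 'd': push. Stack: aced
  Read 'a': push. Stack: aceda
  Read 'a': matches stack top 'a' => pop. Stack: aced
  Read 'a': push. Stack: aceda
  Read 'd': push. Stack: acedad
Final stack: "acedad" (length 6)

6


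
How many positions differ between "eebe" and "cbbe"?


Comparing "eebe" and "cbbe" position by position:
  Position 0: 'e' vs 'c' => DIFFER
  Position 1: 'e' vs 'b' => DIFFER
  Position 2: 'b' vs 'b' => same
  Position 3: 'e' vs 'e' => same
Positions that differ: 2

2


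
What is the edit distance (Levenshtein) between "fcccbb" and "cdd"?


Computing edit distance: "fcccbb" -> "cdd"
DP table:
           c    d    d
      0    1    2    3
  f   1    1    2    3
  c   2    1    2    3
  c   3    2    2    3
  c   4    3    3    3
  b   5    4    4    4
  b   6    5    5    5
Edit distance = dp[6][3] = 5

5


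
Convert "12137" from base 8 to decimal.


Input: "12137" in base 8
Positional expansion:
  Digit '1' (value 1) x 8^4 = 4096
  Digit '2' (value 2) x 8^3 = 1024
  Digit '1' (value 1) x 8^2 = 64
  Digit '3' (value 3) x 8^1 = 24
  Digit '7' (value 7) x 8^0 = 7
Sum = 5215

5215


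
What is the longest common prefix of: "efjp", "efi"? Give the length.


Words: efjp, efi
  Position 0: all 'e' => match
  Position 1: all 'f' => match
  Position 2: ('j', 'i') => mismatch, stop
LCP = "ef" (length 2)

2


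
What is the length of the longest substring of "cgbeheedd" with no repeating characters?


Input: "cgbeheedd"
Sliding window (track last position of each char):
  Position 0 ('c'): window [0,0] length 1 -- new best
  Position 1 ('g'): window [0,1] length 2 -- new best
  Position 2 ('b'): window [0,2] length 3 -- new best
  Position 3 ('e'): window [0,3] length 4 -- new best
  Position 4 ('h'): window [0,4] length 5 -- new best
  Position 5 ('e'): repeat (last at 3), move window start to 4
  Position 5 ('e'): window [4,5] length 2
  Position 6 ('e'): repeat (last at 5), move window start to 6
  Position 6 ('e'): window [6,6] length 1
  Position 7 ('d'): window [6,7] length 2
  Position 8 ('d'): repeat (last at 7), move window start to 8
  Position 8 ('d'): window [8,8] length 1
Longest substring with no repeats: "cgbeh" with length 5

5


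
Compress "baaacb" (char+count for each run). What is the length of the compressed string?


Input: baaacb
Runs:
  'b' x 1 => "b1"
  'a' x 3 => "a3"
  'c' x 1 => "c1"
  'b' x 1 => "b1"
Compressed: "b1a3c1b1"
Compressed length: 8

8


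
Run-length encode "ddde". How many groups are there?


Input: ddde
Scanning for consecutive runs:
  Group 1: 'd' x 3 (positions 0-2)
  Group 2: 'e' x 1 (positions 3-3)
Total groups: 2

2


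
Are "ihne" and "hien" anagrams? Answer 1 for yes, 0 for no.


Strings: "ihne", "hien"
Sorted first:  ehin
Sorted second: ehin
Sorted forms match => anagrams

1


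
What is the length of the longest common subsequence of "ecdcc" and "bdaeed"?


LCS of "ecdcc" and "bdaeed"
DP table:
           b    d    a    e    e    d
      0    0    0    0    0    0    0
  e   0    0    0    0    1    1    1
  c   0    0    0    0    1    1    1
  d   0    0    1    1    1    1    2
  c   0    0    1    1    1    1    2
  c   0    0    1    1    1    1    2
LCS length = dp[5][6] = 2

2


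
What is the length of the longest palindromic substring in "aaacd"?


Input: "aaacd"
Checking substrings for palindromes:
  [0:3] "aaa" (len 3) => palindrome
  [0:2] "aa" (len 2) => palindrome
  [1:3] "aa" (len 2) => palindrome
Longest palindromic substring: "aaa" with length 3

3


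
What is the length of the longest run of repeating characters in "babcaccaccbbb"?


Input: "babcaccaccbbb"
Scanning for longest run:
  Position 1 ('a'): new char, reset run to 1
  Position 2 ('b'): new char, reset run to 1
  Position 3 ('c'): new char, reset run to 1
  Position 4 ('a'): new char, reset run to 1
  Position 5 ('c'): new char, reset run to 1
  Position 6 ('c'): continues run of 'c', length=2
  Position 7 ('a'): new char, reset run to 1
  Position 8 ('c'): new char, reset run to 1
  Position 9 ('c'): continues run of 'c', length=2
  Position 10 ('b'): new char, reset run to 1
  Position 11 ('b'): continues run of 'b', length=2
  Position 12 ('b'): continues run of 'b', length=3
Longest run: 'b' with length 3

3


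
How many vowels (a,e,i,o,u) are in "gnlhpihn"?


Input: gnlhpihn
Checking each character:
  'g' at position 0: consonant
  'n' at position 1: consonant
  'l' at position 2: consonant
  'h' at position 3: consonant
  'p' at position 4: consonant
  'i' at position 5: vowel (running total: 1)
  'h' at position 6: consonant
  'n' at position 7: consonant
Total vowels: 1

1


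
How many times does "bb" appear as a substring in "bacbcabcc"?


Searching for "bb" in "bacbcabcc"
Scanning each position:
  Position 0: "ba" => no
  Position 1: "ac" => no
  Position 2: "cb" => no
  Position 3: "bc" => no
  Position 4: "ca" => no
  Position 5: "ab" => no
  Position 6: "bc" => no
  Position 7: "cc" => no
Total occurrences: 0

0


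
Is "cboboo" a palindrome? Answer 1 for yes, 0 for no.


Input: cboboo
Reversed: oobobc
  Compare pos 0 ('c') with pos 5 ('o'): MISMATCH
  Compare pos 1 ('b') with pos 4 ('o'): MISMATCH
  Compare pos 2 ('o') with pos 3 ('b'): MISMATCH
Result: not a palindrome

0


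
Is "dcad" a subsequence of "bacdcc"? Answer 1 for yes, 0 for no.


Check if "dcad" is a subsequence of "bacdcc"
Greedy scan:
  Position 0 ('b'): no match needed
  Position 1 ('a'): no match needed
  Position 2 ('c'): no match needed
  Position 3 ('d'): matches sub[0] = 'd'
  Position 4 ('c'): matches sub[1] = 'c'
  Position 5 ('c'): no match needed
Only matched 2/4 characters => not a subsequence

0


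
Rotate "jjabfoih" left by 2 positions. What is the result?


Input: "jjabfoih", rotate left by 2
First 2 characters: "jj"
Remaining characters: "abfoih"
Concatenate remaining + first: "abfoih" + "jj" = "abfoihjj"

abfoihjj


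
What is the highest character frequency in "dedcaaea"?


Input: dedcaaea
Character counts:
  'a': 3
  'c': 1
  'd': 2
  'e': 2
Maximum frequency: 3

3


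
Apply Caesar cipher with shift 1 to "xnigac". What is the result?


Caesar cipher: shift "xnigac" by 1
  'x' (pos 23) + 1 = pos 24 = 'y'
  'n' (pos 13) + 1 = pos 14 = 'o'
  'i' (pos 8) + 1 = pos 9 = 'j'
  'g' (pos 6) + 1 = pos 7 = 'h'
  'a' (pos 0) + 1 = pos 1 = 'b'
  'c' (pos 2) + 1 = pos 3 = 'd'
Result: yojhbd

yojhbd


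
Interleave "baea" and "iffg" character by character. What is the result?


Interleaving "baea" and "iffg":
  Position 0: 'b' from first, 'i' from second => "bi"
  Position 1: 'a' from first, 'f' from second => "af"
  Position 2: 'e' from first, 'f' from second => "ef"
  Position 3: 'a' from first, 'g' from second => "ag"
Result: biafefag

biafefag


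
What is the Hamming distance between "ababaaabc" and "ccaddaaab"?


Comparing "ababaaabc" and "ccaddaaab" position by position:
  Position 0: 'a' vs 'c' => differ
  Position 1: 'b' vs 'c' => differ
  Position 2: 'a' vs 'a' => same
  Position 3: 'b' vs 'd' => differ
  Position 4: 'a' vs 'd' => differ
  Position 5: 'a' vs 'a' => same
  Position 6: 'a' vs 'a' => same
  Position 7: 'b' vs 'a' => differ
  Position 8: 'c' vs 'b' => differ
Total differences (Hamming distance): 6

6


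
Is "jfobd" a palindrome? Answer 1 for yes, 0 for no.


Input: jfobd
Reversed: dbofj
  Compare pos 0 ('j') with pos 4 ('d'): MISMATCH
  Compare pos 1 ('f') with pos 3 ('b'): MISMATCH
Result: not a palindrome

0


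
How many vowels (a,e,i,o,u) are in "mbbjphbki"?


Input: mbbjphbki
Checking each character:
  'm' at position 0: consonant
  'b' at position 1: consonant
  'b' at position 2: consonant
  'j' at position 3: consonant
  'p' at position 4: consonant
  'h' at position 5: consonant
  'b' at position 6: consonant
  'k' at position 7: consonant
  'i' at position 8: vowel (running total: 1)
Total vowels: 1

1


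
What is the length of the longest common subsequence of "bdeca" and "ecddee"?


LCS of "bdeca" and "ecddee"
DP table:
           e    c    d    d    e    e
      0    0    0    0    0    0    0
  b   0    0    0    0    0    0    0
  d   0    0    0    1    1    1    1
  e   0    1    1    1    1    2    2
  c   0    1    2    2    2    2    2
  a   0    1    2    2    2    2    2
LCS length = dp[5][6] = 2

2


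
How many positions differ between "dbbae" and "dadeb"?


Comparing "dbbae" and "dadeb" position by position:
  Position 0: 'd' vs 'd' => same
  Position 1: 'b' vs 'a' => DIFFER
  Position 2: 'b' vs 'd' => DIFFER
  Position 3: 'a' vs 'e' => DIFFER
  Position 4: 'e' vs 'b' => DIFFER
Positions that differ: 4

4


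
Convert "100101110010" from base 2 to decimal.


Input: "100101110010" in base 2
Positional expansion:
  Digit '1' (value 1) x 2^11 = 2048
  Digit '0' (value 0) x 2^10 = 0
  Digit '0' (value 0) x 2^9 = 0
  Digit '1' (value 1) x 2^8 = 256
  Digit '0' (value 0) x 2^7 = 0
  Digit '1' (value 1) x 2^6 = 64
  Digit '1' (value 1) x 2^5 = 32
  Digit '1' (value 1) x 2^4 = 16
  Digit '0' (value 0) x 2^3 = 0
  Digit '0' (value 0) x 2^2 = 0
  Digit '1' (value 1) x 2^1 = 2
  Digit '0' (value 0) x 2^0 = 0
Sum = 2418

2418


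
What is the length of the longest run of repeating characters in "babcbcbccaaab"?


Input: "babcbcbccaaab"
Scanning for longest run:
  Position 1 ('a'): new char, reset run to 1
  Position 2 ('b'): new char, reset run to 1
  Position 3 ('c'): new char, reset run to 1
  Position 4 ('b'): new char, reset run to 1
  Position 5 ('c'): new char, reset run to 1
  Position 6 ('b'): new char, reset run to 1
  Position 7 ('c'): new char, reset run to 1
  Position 8 ('c'): continues run of 'c', length=2
  Position 9 ('a'): new char, reset run to 1
  Position 10 ('a'): continues run of 'a', length=2
  Position 11 ('a'): continues run of 'a', length=3
  Position 12 ('b'): new char, reset run to 1
Longest run: 'a' with length 3

3


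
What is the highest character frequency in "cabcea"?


Input: cabcea
Character counts:
  'a': 2
  'b': 1
  'c': 2
  'e': 1
Maximum frequency: 2

2


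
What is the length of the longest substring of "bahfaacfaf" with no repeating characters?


Input: "bahfaacfaf"
Sliding window (track last position of each char):
  Position 0 ('b'): window [0,0] length 1 -- new best
  Position 1 ('a'): window [0,1] length 2 -- new best
  Position 2 ('h'): window [0,2] length 3 -- new best
  Position 3 ('f'): window [0,3] length 4 -- new best
  Position 4 ('a'): repeat (last at 1), move window start to 2
  Position 4 ('a'): window [2,4] length 3
  Position 5 ('a'): repeat (last at 4), move window start to 5
  Position 5 ('a'): window [5,5] length 1
  Position 6 ('c'): window [5,6] length 2
  Position 7 ('f'): window [5,7] length 3
  Position 8 ('a'): repeat (last at 5), move window start to 6
  Position 8 ('a'): window [6,8] length 3
  Position 9 ('f'): repeat (last at 7), move window start to 8
  Position 9 ('f'): window [8,9] length 2
Longest substring with no repeats: "bahf" with length 4

4


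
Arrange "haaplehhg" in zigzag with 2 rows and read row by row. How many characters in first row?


Zigzag "haaplehhg" into 2 rows:
Placing characters:
  'h' => row 0
  'a' => row 1
  'a' => row 0
  'p' => row 1
  'l' => row 0
  'e' => row 1
  'h' => row 0
  'h' => row 1
  'g' => row 0
Rows:
  Row 0: "halhg"
  Row 1: "apeh"
First row length: 5

5


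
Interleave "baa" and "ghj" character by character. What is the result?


Interleaving "baa" and "ghj":
  Position 0: 'b' from first, 'g' from second => "bg"
  Position 1: 'a' from first, 'h' from second => "ah"
  Position 2: 'a' from first, 'j' from second => "aj"
Result: bgahaj

bgahaj


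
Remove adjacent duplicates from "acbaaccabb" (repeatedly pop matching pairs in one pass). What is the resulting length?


Input: acbaaccabb
Stack-based adjacent duplicate removal:
  Read 'a': push. Stack: a
  Read 'c': push. Stack: ac
  Read 'b': push. Stack: acb
  Read 'a': push. Stack: acba
  Read 'a': matches stack top 'a' => pop. Stack: acb
  Read 'c': push. Stack: acbc
  Read 'c': matches stack top 'c' => pop. Stack: acb
  Read 'a': push. Stack: acba
  Read 'b': push. Stack: acbab
  Read 'b': matches stack top 'b' => pop. Stack: acba
Final stack: "acba" (length 4)

4


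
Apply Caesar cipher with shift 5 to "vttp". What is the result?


Caesar cipher: shift "vttp" by 5
  'v' (pos 21) + 5 = pos 0 = 'a'
  't' (pos 19) + 5 = pos 24 = 'y'
  't' (pos 19) + 5 = pos 24 = 'y'
  'p' (pos 15) + 5 = pos 20 = 'u'
Result: ayyu

ayyu


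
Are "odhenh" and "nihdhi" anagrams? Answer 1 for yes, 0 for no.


Strings: "odhenh", "nihdhi"
Sorted first:  dehhno
Sorted second: dhhiin
Differ at position 1: 'e' vs 'h' => not anagrams

0


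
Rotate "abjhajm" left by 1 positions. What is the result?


Input: "abjhajm", rotate left by 1
First 1 characters: "a"
Remaining characters: "bjhajm"
Concatenate remaining + first: "bjhajm" + "a" = "bjhajma"

bjhajma


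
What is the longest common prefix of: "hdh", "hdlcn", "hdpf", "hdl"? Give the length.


Words: hdh, hdlcn, hdpf, hdl
  Position 0: all 'h' => match
  Position 1: all 'd' => match
  Position 2: ('h', 'l', 'p', 'l') => mismatch, stop
LCP = "hd" (length 2)

2


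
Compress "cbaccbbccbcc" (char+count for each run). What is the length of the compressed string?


Input: cbaccbbccbcc
Runs:
  'c' x 1 => "c1"
  'b' x 1 => "b1"
  'a' x 1 => "a1"
  'c' x 2 => "c2"
  'b' x 2 => "b2"
  'c' x 2 => "c2"
  'b' x 1 => "b1"
  'c' x 2 => "c2"
Compressed: "c1b1a1c2b2c2b1c2"
Compressed length: 16

16


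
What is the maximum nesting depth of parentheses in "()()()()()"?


Input: "()()()()()"
Tracking depth:
  Position 0 '(': depth becomes 1
  Position 1 ')': depth becomes 0
  Position 2 '(': depth becomes 1
  Position 3 ')': depth becomes 0
  Position 4 '(': depth becomes 1
  Position 5 ')': depth becomes 0
  Position 6 '(': depth becomes 1
  Position 7 ')': depth becomes 0
  Position 8 '(': depth becomes 1
  Position 9 ')': depth becomes 0
Maximum depth reached: 1

1


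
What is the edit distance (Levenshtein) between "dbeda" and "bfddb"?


Computing edit distance: "dbeda" -> "bfddb"
DP table:
           b    f    d    d    b
      0    1    2    3    4    5
  d   1    1    2    2    3    4
  b   2    1    2    3    3    3
  e   3    2    2    3    4    4
  d   4    3    3    2    3    4
  a   5    4    4    3    3    4
Edit distance = dp[5][5] = 4

4


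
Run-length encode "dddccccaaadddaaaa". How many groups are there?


Input: dddccccaaadddaaaa
Scanning for consecutive runs:
  Group 1: 'd' x 3 (positions 0-2)
  Group 2: 'c' x 4 (positions 3-6)
  Group 3: 'a' x 3 (positions 7-9)
  Group 4: 'd' x 3 (positions 10-12)
  Group 5: 'a' x 4 (positions 13-16)
Total groups: 5

5


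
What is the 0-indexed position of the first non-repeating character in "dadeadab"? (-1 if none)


Input: dadeadab
Character frequencies:
  'a': 3
  'b': 1
  'd': 3
  'e': 1
Scanning left to right for freq == 1:
  Position 0 ('d'): freq=3, skip
  Position 1 ('a'): freq=3, skip
  Position 2 ('d'): freq=3, skip
  Position 3 ('e'): unique! => answer = 3

3


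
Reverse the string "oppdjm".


Input: oppdjm
Reading characters right to left:
  Position 5: 'm'
  Position 4: 'j'
  Position 3: 'd'
  Position 2: 'p'
  Position 1: 'p'
  Position 0: 'o'
Reversed: mjdppo

mjdppo


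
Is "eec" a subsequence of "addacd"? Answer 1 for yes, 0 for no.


Check if "eec" is a subsequence of "addacd"
Greedy scan:
  Position 0 ('a'): no match needed
  Position 1 ('d'): no match needed
  Position 2 ('d'): no match needed
  Position 3 ('a'): no match needed
  Position 4 ('c'): no match needed
  Position 5 ('d'): no match needed
Only matched 0/3 characters => not a subsequence

0


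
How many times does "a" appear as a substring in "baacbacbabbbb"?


Searching for "a" in "baacbacbabbbb"
Scanning each position:
  Position 0: "b" => no
  Position 1: "a" => MATCH
  Position 2: "a" => MATCH
  Position 3: "c" => no
  Position 4: "b" => no
  Position 5: "a" => MATCH
  Position 6: "c" => no
  Position 7: "b" => no
  Position 8: "a" => MATCH
  Position 9: "b" => no
  Position 10: "b" => no
  Position 11: "b" => no
  Position 12: "b" => no
Total occurrences: 4

4


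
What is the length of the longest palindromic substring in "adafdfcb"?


Input: "adafdfcb"
Checking substrings for palindromes:
  [0:3] "ada" (len 3) => palindrome
  [3:6] "fdf" (len 3) => palindrome
Longest palindromic substring: "ada" with length 3

3


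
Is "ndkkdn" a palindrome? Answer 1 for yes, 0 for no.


Input: ndkkdn
Reversed: ndkkdn
  Compare pos 0 ('n') with pos 5 ('n'): match
  Compare pos 1 ('d') with pos 4 ('d'): match
  Compare pos 2 ('k') with pos 3 ('k'): match
Result: palindrome

1


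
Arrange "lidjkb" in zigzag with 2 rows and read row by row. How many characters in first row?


Zigzag "lidjkb" into 2 rows:
Placing characters:
  'l' => row 0
  'i' => row 1
  'd' => row 0
  'j' => row 1
  'k' => row 0
  'b' => row 1
Rows:
  Row 0: "ldk"
  Row 1: "ijb"
First row length: 3

3


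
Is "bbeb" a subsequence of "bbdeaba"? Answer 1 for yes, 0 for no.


Check if "bbeb" is a subsequence of "bbdeaba"
Greedy scan:
  Position 0 ('b'): matches sub[0] = 'b'
  Position 1 ('b'): matches sub[1] = 'b'
  Position 2 ('d'): no match needed
  Position 3 ('e'): matches sub[2] = 'e'
  Position 4 ('a'): no match needed
  Position 5 ('b'): matches sub[3] = 'b'
  Position 6 ('a'): no match needed
All 4 characters matched => is a subsequence

1


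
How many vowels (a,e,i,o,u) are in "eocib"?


Input: eocib
Checking each character:
  'e' at position 0: vowel (running total: 1)
  'o' at position 1: vowel (running total: 2)
  'c' at position 2: consonant
  'i' at position 3: vowel (running total: 3)
  'b' at position 4: consonant
Total vowels: 3

3


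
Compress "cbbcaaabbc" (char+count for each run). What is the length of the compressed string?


Input: cbbcaaabbc
Runs:
  'c' x 1 => "c1"
  'b' x 2 => "b2"
  'c' x 1 => "c1"
  'a' x 3 => "a3"
  'b' x 2 => "b2"
  'c' x 1 => "c1"
Compressed: "c1b2c1a3b2c1"
Compressed length: 12

12


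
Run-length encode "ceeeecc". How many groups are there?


Input: ceeeecc
Scanning for consecutive runs:
  Group 1: 'c' x 1 (positions 0-0)
  Group 2: 'e' x 4 (positions 1-4)
  Group 3: 'c' x 2 (positions 5-6)
Total groups: 3

3


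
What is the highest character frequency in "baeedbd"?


Input: baeedbd
Character counts:
  'a': 1
  'b': 2
  'd': 2
  'e': 2
Maximum frequency: 2

2


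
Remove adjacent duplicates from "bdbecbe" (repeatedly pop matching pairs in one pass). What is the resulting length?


Input: bdbecbe
Stack-based adjacent duplicate removal:
  Read 'b': push. Stack: b
  Read 'd': push. Stack: bd
  Read 'b': push. Stack: bdb
  Read 'e': push. Stack: bdbe
  Read 'c': push. Stack: bdbec
  Read 'b': push. Stack: bdbecb
  Read 'e': push. Stack: bdbecbe
Final stack: "bdbecbe" (length 7)

7


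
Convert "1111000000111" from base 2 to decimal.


Input: "1111000000111" in base 2
Positional expansion:
  Digit '1' (value 1) x 2^12 = 4096
  Digit '1' (value 1) x 2^11 = 2048
  Digit '1' (value 1) x 2^10 = 1024
  Digit '1' (value 1) x 2^9 = 512
  Digit '0' (value 0) x 2^8 = 0
  Digit '0' (value 0) x 2^7 = 0
  Digit '0' (value 0) x 2^6 = 0
  Digit '0' (value 0) x 2^5 = 0
  Digit '0' (value 0) x 2^4 = 0
  Digit '0' (value 0) x 2^3 = 0
  Digit '1' (value 1) x 2^2 = 4
  Digit '1' (value 1) x 2^1 = 2
  Digit '1' (value 1) x 2^0 = 1
Sum = 7687

7687


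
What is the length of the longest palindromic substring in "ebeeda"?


Input: "ebeeda"
Checking substrings for palindromes:
  [0:3] "ebe" (len 3) => palindrome
  [2:4] "ee" (len 2) => palindrome
Longest palindromic substring: "ebe" with length 3

3


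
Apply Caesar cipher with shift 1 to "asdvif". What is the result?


Caesar cipher: shift "asdvif" by 1
  'a' (pos 0) + 1 = pos 1 = 'b'
  's' (pos 18) + 1 = pos 19 = 't'
  'd' (pos 3) + 1 = pos 4 = 'e'
  'v' (pos 21) + 1 = pos 22 = 'w'
  'i' (pos 8) + 1 = pos 9 = 'j'
  'f' (pos 5) + 1 = pos 6 = 'g'
Result: btewjg

btewjg


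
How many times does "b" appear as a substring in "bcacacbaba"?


Searching for "b" in "bcacacbaba"
Scanning each position:
  Position 0: "b" => MATCH
  Position 1: "c" => no
  Position 2: "a" => no
  Position 3: "c" => no
  Position 4: "a" => no
  Position 5: "c" => no
  Position 6: "b" => MATCH
  Position 7: "a" => no
  Position 8: "b" => MATCH
  Position 9: "a" => no
Total occurrences: 3

3


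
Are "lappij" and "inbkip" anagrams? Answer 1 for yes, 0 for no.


Strings: "lappij", "inbkip"
Sorted first:  aijlpp
Sorted second: biiknp
Differ at position 0: 'a' vs 'b' => not anagrams

0


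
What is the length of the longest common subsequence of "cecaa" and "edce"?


LCS of "cecaa" and "edce"
DP table:
           e    d    c    e
      0    0    0    0    0
  c   0    0    0    1    1
  e   0    1    1    1    2
  c   0    1    1    2    2
  a   0    1    1    2    2
  a   0    1    1    2    2
LCS length = dp[5][4] = 2

2


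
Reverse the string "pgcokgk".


Input: pgcokgk
Reading characters right to left:
  Position 6: 'k'
  Position 5: 'g'
  Position 4: 'k'
  Position 3: 'o'
  Position 2: 'c'
  Position 1: 'g'
  Position 0: 'p'
Reversed: kgkocgp

kgkocgp


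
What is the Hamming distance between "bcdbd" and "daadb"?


Comparing "bcdbd" and "daadb" position by position:
  Position 0: 'b' vs 'd' => differ
  Position 1: 'c' vs 'a' => differ
  Position 2: 'd' vs 'a' => differ
  Position 3: 'b' vs 'd' => differ
  Position 4: 'd' vs 'b' => differ
Total differences (Hamming distance): 5

5


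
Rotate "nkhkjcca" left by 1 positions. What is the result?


Input: "nkhkjcca", rotate left by 1
First 1 characters: "n"
Remaining characters: "khkjcca"
Concatenate remaining + first: "khkjcca" + "n" = "khkjccan"

khkjccan


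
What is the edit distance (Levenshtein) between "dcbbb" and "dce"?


Computing edit distance: "dcbbb" -> "dce"
DP table:
           d    c    e
      0    1    2    3
  d   1    0    1    2
  c   2    1    0    1
  b   3    2    1    1
  b   4    3    2    2
  b   5    4    3    3
Edit distance = dp[5][3] = 3

3


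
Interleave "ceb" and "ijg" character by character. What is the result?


Interleaving "ceb" and "ijg":
  Position 0: 'c' from first, 'i' from second => "ci"
  Position 1: 'e' from first, 'j' from second => "ej"
  Position 2: 'b' from first, 'g' from second => "bg"
Result: ciejbg

ciejbg


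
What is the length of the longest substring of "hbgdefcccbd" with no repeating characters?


Input: "hbgdefcccbd"
Sliding window (track last position of each char):
  Position 0 ('h'): window [0,0] length 1 -- new best
  Position 1 ('b'): window [0,1] length 2 -- new best
  Position 2 ('g'): window [0,2] length 3 -- new best
  Position 3 ('d'): window [0,3] length 4 -- new best
  Position 4 ('e'): window [0,4] length 5 -- new best
  Position 5 ('f'): window [0,5] length 6 -- new best
  Position 6 ('c'): window [0,6] length 7 -- new best
  Position 7 ('c'): repeat (last at 6), move window start to 7
  Position 7 ('c'): window [7,7] length 1
  Position 8 ('c'): repeat (last at 7), move window start to 8
  Position 8 ('c'): window [8,8] length 1
  Position 9 ('b'): window [8,9] length 2
  Position 10 ('d'): window [8,10] length 3
Longest substring with no repeats: "hbgdefc" with length 7

7


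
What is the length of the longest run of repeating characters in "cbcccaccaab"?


Input: "cbcccaccaab"
Scanning for longest run:
  Position 1 ('b'): new char, reset run to 1
  Position 2 ('c'): new char, reset run to 1
  Position 3 ('c'): continues run of 'c', length=2
  Position 4 ('c'): continues run of 'c', length=3
  Position 5 ('a'): new char, reset run to 1
  Position 6 ('c'): new char, reset run to 1
  Position 7 ('c'): continues run of 'c', length=2
  Position 8 ('a'): new char, reset run to 1
  Position 9 ('a'): continues run of 'a', length=2
  Position 10 ('b'): new char, reset run to 1
Longest run: 'c' with length 3

3


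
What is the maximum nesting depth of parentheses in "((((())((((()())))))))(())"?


Input: "((((())((((()())))))))(())"
Tracking depth:
  Position 0 '(': depth becomes 1
  Position 1 '(': depth becomes 2
  Position 2 '(': depth becomes 3
  Position 3 '(': depth becomes 4
  Position 4 '(': depth becomes 5
  Position 5 ')': depth becomes 4
  Position 6 ')': depth becomes 3
  Position 7 '(': depth becomes 4
  Position 8 '(': depth becomes 5
  Position 9 '(': depth becomes 6
  Position 10 '(': depth becomes 7
  Position 11 '(': depth becomes 8
  Position 12 ')': depth becomes 7
  Position 13 '(': depth becomes 8
  Position 14 ')': depth becomes 7
  Position 15 ')': depth becomes 6
  Position 16 ')': depth becomes 5
  Position 17 ')': depth becomes 4
  Position 18 ')': depth becomes 3
  Position 19 ')': depth becomes 2
  Position 20 ')': depth becomes 1
  Position 21 ')': depth becomes 0
  Position 22 '(': depth becomes 1
  Position 23 '(': depth becomes 2
  Position 24 ')': depth becomes 1
  Position 25 ')': depth becomes 0
Maximum depth reached: 8

8


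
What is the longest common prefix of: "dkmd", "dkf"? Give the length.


Words: dkmd, dkf
  Position 0: all 'd' => match
  Position 1: all 'k' => match
  Position 2: ('m', 'f') => mismatch, stop
LCP = "dk" (length 2)

2


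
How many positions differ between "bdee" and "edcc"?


Comparing "bdee" and "edcc" position by position:
  Position 0: 'b' vs 'e' => DIFFER
  Position 1: 'd' vs 'd' => same
  Position 2: 'e' vs 'c' => DIFFER
  Position 3: 'e' vs 'c' => DIFFER
Positions that differ: 3

3


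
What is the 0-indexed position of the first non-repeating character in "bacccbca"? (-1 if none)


Input: bacccbca
Character frequencies:
  'a': 2
  'b': 2
  'c': 4
Scanning left to right for freq == 1:
  Position 0 ('b'): freq=2, skip
  Position 1 ('a'): freq=2, skip
  Position 2 ('c'): freq=4, skip
  Position 3 ('c'): freq=4, skip
  Position 4 ('c'): freq=4, skip
  Position 5 ('b'): freq=2, skip
  Position 6 ('c'): freq=4, skip
  Position 7 ('a'): freq=2, skip
  No unique character found => answer = -1

-1


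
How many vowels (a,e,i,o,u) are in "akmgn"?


Input: akmgn
Checking each character:
  'a' at position 0: vowel (running total: 1)
  'k' at position 1: consonant
  'm' at position 2: consonant
  'g' at position 3: consonant
  'n' at position 4: consonant
Total vowels: 1

1


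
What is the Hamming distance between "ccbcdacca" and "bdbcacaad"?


Comparing "ccbcdacca" and "bdbcacaad" position by position:
  Position 0: 'c' vs 'b' => differ
  Position 1: 'c' vs 'd' => differ
  Position 2: 'b' vs 'b' => same
  Position 3: 'c' vs 'c' => same
  Position 4: 'd' vs 'a' => differ
  Position 5: 'a' vs 'c' => differ
  Position 6: 'c' vs 'a' => differ
  Position 7: 'c' vs 'a' => differ
  Position 8: 'a' vs 'd' => differ
Total differences (Hamming distance): 7

7


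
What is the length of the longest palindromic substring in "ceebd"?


Input: "ceebd"
Checking substrings for palindromes:
  [1:3] "ee" (len 2) => palindrome
Longest palindromic substring: "ee" with length 2

2


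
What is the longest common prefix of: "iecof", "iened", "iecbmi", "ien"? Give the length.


Words: iecof, iened, iecbmi, ien
  Position 0: all 'i' => match
  Position 1: all 'e' => match
  Position 2: ('c', 'n', 'c', 'n') => mismatch, stop
LCP = "ie" (length 2)

2


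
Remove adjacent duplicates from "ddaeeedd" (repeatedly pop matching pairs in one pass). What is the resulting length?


Input: ddaeeedd
Stack-based adjacent duplicate removal:
  Read 'd': push. Stack: d
  Read 'd': matches stack top 'd' => pop. Stack: (empty)
  Read 'a': push. Stack: a
  Read 'e': push. Stack: ae
  Read 'e': matches stack top 'e' => pop. Stack: a
  Read 'e': push. Stack: ae
  Read 'd': push. Stack: aed
  Read 'd': matches stack top 'd' => pop. Stack: ae
Final stack: "ae" (length 2)

2


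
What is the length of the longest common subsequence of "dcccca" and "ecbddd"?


LCS of "dcccca" and "ecbddd"
DP table:
           e    c    b    d    d    d
      0    0    0    0    0    0    0
  d   0    0    0    0    1    1    1
  c   0    0    1    1    1    1    1
  c   0    0    1    1    1    1    1
  c   0    0    1    1    1    1    1
  c   0    0    1    1    1    1    1
  a   0    0    1    1    1    1    1
LCS length = dp[6][6] = 1

1


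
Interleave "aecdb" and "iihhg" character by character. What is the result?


Interleaving "aecdb" and "iihhg":
  Position 0: 'a' from first, 'i' from second => "ai"
  Position 1: 'e' from first, 'i' from second => "ei"
  Position 2: 'c' from first, 'h' from second => "ch"
  Position 3: 'd' from first, 'h' from second => "dh"
  Position 4: 'b' from first, 'g' from second => "bg"
Result: aieichdhbg

aieichdhbg


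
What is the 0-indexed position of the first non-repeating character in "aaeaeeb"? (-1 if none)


Input: aaeaeeb
Character frequencies:
  'a': 3
  'b': 1
  'e': 3
Scanning left to right for freq == 1:
  Position 0 ('a'): freq=3, skip
  Position 1 ('a'): freq=3, skip
  Position 2 ('e'): freq=3, skip
  Position 3 ('a'): freq=3, skip
  Position 4 ('e'): freq=3, skip
  Position 5 ('e'): freq=3, skip
  Position 6 ('b'): unique! => answer = 6

6


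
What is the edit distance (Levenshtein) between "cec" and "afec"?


Computing edit distance: "cec" -> "afec"
DP table:
           a    f    e    c
      0    1    2    3    4
  c   1    1    2    3    3
  e   2    2    2    2    3
  c   3    3    3    3    2
Edit distance = dp[3][4] = 2

2


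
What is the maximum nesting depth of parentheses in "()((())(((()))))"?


Input: "()((())(((()))))"
Tracking depth:
  Position 0 '(': depth becomes 1
  Position 1 ')': depth becomes 0
  Position 2 '(': depth becomes 1
  Position 3 '(': depth becomes 2
  Position 4 '(': depth becomes 3
  Position 5 ')': depth becomes 2
  Position 6 ')': depth becomes 1
  Position 7 '(': depth becomes 2
  Position 8 '(': depth becomes 3
  Position 9 '(': depth becomes 4
  Position 10 '(': depth becomes 5
  Position 11 ')': depth becomes 4
  Position 12 ')': depth becomes 3
  Position 13 ')': depth becomes 2
  Position 14 ')': depth becomes 1
  Position 15 ')': depth becomes 0
Maximum depth reached: 5

5


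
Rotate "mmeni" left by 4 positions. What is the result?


Input: "mmeni", rotate left by 4
First 4 characters: "mmen"
Remaining characters: "i"
Concatenate remaining + first: "i" + "mmen" = "immen"

immen


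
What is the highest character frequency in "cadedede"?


Input: cadedede
Character counts:
  'a': 1
  'c': 1
  'd': 3
  'e': 3
Maximum frequency: 3

3


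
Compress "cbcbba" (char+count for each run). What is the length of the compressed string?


Input: cbcbba
Runs:
  'c' x 1 => "c1"
  'b' x 1 => "b1"
  'c' x 1 => "c1"
  'b' x 2 => "b2"
  'a' x 1 => "a1"
Compressed: "c1b1c1b2a1"
Compressed length: 10

10


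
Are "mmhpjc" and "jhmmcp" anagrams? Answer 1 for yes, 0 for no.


Strings: "mmhpjc", "jhmmcp"
Sorted first:  chjmmp
Sorted second: chjmmp
Sorted forms match => anagrams

1


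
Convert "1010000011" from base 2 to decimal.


Input: "1010000011" in base 2
Positional expansion:
  Digit '1' (value 1) x 2^9 = 512
  Digit '0' (value 0) x 2^8 = 0
  Digit '1' (value 1) x 2^7 = 128
  Digit '0' (value 0) x 2^6 = 0
  Digit '0' (value 0) x 2^5 = 0
  Digit '0' (value 0) x 2^4 = 0
  Digit '0' (value 0) x 2^3 = 0
  Digit '0' (value 0) x 2^2 = 0
  Digit '1' (value 1) x 2^1 = 2
  Digit '1' (value 1) x 2^0 = 1
Sum = 643

643


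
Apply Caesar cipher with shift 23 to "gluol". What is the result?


Caesar cipher: shift "gluol" by 23
  'g' (pos 6) + 23 = pos 3 = 'd'
  'l' (pos 11) + 23 = pos 8 = 'i'
  'u' (pos 20) + 23 = pos 17 = 'r'
  'o' (pos 14) + 23 = pos 11 = 'l'
  'l' (pos 11) + 23 = pos 8 = 'i'
Result: dirli

dirli


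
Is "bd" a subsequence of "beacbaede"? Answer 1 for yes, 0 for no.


Check if "bd" is a subsequence of "beacbaede"
Greedy scan:
  Position 0 ('b'): matches sub[0] = 'b'
  Position 1 ('e'): no match needed
  Position 2 ('a'): no match needed
  Position 3 ('c'): no match needed
  Position 4 ('b'): no match needed
  Position 5 ('a'): no match needed
  Position 6 ('e'): no match needed
  Position 7 ('d'): matches sub[1] = 'd'
  Position 8 ('e'): no match needed
All 2 characters matched => is a subsequence

1
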